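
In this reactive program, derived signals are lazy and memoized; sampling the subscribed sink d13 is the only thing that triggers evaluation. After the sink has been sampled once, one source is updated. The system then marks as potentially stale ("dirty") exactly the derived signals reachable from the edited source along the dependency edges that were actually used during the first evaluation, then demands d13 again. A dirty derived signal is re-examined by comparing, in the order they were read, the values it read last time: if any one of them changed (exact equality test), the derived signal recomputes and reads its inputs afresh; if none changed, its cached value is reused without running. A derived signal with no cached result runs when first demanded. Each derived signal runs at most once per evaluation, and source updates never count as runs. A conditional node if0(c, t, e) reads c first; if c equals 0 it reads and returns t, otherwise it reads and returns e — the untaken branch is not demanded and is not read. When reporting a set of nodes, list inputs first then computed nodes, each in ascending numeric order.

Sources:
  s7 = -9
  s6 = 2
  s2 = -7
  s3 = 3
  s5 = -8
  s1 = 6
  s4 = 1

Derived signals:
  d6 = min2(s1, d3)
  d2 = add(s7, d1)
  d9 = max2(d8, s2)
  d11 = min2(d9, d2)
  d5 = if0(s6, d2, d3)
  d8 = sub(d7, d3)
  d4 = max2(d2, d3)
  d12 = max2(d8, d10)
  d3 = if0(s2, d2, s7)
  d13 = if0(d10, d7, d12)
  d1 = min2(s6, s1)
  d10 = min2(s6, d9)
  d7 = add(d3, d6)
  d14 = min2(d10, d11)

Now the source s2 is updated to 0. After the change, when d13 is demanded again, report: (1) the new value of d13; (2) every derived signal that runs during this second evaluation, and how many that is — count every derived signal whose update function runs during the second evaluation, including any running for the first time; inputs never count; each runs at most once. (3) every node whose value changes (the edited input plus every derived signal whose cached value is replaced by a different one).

First demand of the output computes:
  d3 = if0(s2=-7 -> else branch s7) = -9
  d6 = min2(6, -9) = -9
  d7 = add(-9, -9) = -18
  d8 = sub(-18, -9) = -9
  d9 = max2(-9, -7) = -7
  d10 = min2(2, -7) = -7
  d12 = max2(-9, -7) = -7
  d13 = if0(d10=-7 -> else branch d12) = -7

After the edit, cleaning proceeds:
  d1: had never run; runs now, result 2.
  d2: had never run; runs now, result -7.
  d3: a read changed (s2 -7->0) — executes, giving -7.
  d6: a read changed (d3 -9->-7) — executes, giving -7.
  d7: a read changed (d3 -9->-7; d6 -9->-7) — executes, giving -14.
  d8: a read changed (d7 -18->-14; d3 -9->-7) — executes, giving -7.
  d9: a read changed (d8 -9->-7; s2 -7->0) — executes, giving 0.
  d10: a read changed (d9 -7->0) — executes, giving 0.
  d12: stays stale; no demand reaches it after the flip.
  d13: a read changed (d10 -7->0) — executes, giving -14.

Note the branch switch — demand abandons d12, which is never re-examined.

Demanding d13 again yields -14.
9 derived signals run: d1, d2, d3, d6, d7, d8, d9, d10, d13.
The nodes whose values change: s2, d3, d6, d7, d8, d9, d10, d13.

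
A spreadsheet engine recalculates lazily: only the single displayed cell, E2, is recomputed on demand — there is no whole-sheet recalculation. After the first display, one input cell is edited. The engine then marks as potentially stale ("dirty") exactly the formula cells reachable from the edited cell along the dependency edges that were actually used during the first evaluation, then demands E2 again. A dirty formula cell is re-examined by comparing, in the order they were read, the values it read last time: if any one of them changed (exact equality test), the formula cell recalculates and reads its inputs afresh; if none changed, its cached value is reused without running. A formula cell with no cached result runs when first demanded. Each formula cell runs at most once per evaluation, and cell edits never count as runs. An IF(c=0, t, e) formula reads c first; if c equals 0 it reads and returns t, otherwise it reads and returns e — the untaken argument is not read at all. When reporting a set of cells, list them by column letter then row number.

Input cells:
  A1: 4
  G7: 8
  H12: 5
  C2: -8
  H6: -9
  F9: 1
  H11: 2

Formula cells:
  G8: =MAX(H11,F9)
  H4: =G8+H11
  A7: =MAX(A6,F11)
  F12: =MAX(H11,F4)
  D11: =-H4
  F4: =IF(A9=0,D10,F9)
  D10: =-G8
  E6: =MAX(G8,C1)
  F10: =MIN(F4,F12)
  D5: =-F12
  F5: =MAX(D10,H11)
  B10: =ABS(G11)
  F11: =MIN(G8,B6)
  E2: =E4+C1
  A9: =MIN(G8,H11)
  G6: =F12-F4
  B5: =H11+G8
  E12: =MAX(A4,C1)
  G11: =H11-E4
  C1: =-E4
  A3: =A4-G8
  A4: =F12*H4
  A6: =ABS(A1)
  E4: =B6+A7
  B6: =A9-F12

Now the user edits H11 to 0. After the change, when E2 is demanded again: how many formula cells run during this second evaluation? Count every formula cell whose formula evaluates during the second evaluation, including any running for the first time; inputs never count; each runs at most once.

Formula cells that run: A9, B6, D10, F4, F11, F12, G8 — 7 in total.
Key observation: a condition flipped, so demand reaches new nodes — D10 runs for the first time.

First evaluation (everything demanded from the output):
  A6 = ABS(4) = 4
  G8 = MAX(2, 1) = 2
  A9 = MIN(2, 2) = 2
  F4 = IF(A9=0: A9=2 -> else branch F9) = 1
  F12 = MAX(2, 1) = 2
  B6 = 2 - 2 = 0
  F11 = MIN(2, 0) = 0
  A7 = MAX(4, 0) = 4
  E4 = 0 + 4 = 4
  C1 = -(4) = -4
  E2 = 4 + -4 = 0

Propagation after the edit:
  G8: runs — H11 2->0; result 1.
  A9: runs — G8 2->1; H11 2->0; result 0.
  D10: demanded for the first time — runs, produces -1.
  F4: runs — A9 2->0; result -1.
  F12: runs — H11 2->0; F4 1->-1; result 0.
  B6: runs — A9 2->0; F12 2->0; result 0 (same value as before).
  F11: runs — G8 2->1; result 0 (same value as before).
  A7: checked — values it read are unchanged (A6 unchanged, F11 unchanged); reused cached 4 without running.
  E4: checked — values it read are unchanged (B6 unchanged, A7 unchanged); reused cached 4 without running.
  C1: checked — values it read are unchanged (E4 unchanged); reused cached -4 without running.
  E2: checked — values it read are unchanged (E4 unchanged, C1 unchanged); reused cached 0 without running.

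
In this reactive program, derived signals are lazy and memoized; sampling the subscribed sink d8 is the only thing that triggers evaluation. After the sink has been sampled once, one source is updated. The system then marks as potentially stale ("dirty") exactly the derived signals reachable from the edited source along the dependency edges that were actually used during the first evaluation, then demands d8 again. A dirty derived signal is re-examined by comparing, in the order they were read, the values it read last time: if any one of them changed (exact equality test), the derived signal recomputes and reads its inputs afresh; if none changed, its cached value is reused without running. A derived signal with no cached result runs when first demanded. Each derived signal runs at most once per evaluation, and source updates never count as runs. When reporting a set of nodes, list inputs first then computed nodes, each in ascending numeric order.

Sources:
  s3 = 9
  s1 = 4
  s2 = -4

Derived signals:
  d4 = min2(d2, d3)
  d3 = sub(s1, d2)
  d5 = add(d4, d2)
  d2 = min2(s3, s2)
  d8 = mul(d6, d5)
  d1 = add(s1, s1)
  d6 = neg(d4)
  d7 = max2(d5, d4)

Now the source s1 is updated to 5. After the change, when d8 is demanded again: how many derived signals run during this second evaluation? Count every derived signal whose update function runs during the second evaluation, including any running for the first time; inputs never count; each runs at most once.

First demand of the output computes:
  d2 = min2(9, -4) = -4
  d3 = sub(4, -4) = 8
  d4 = min2(-4, 8) = -4
  d5 = add(-4, -4) = -8
  d6 = neg(-4) = 4
  d8 = mul(4, -8) = -32

After the edit, cleaning proceeds:
  d3: a read changed (s1 4->5) — executes, giving 9.
  d4: a read changed (d3 8->9) — executes, giving -4 — identical to its old value.
  d5: dirty, but its reads are unchanged (d4 unchanged, d2 unchanged); cached -8 stands.
  d6: dirty, but its reads are unchanged (d4 unchanged); cached 4 stands.
  d8: dirty, but its reads are unchanged (d6 unchanged, d5 unchanged); cached -32 stands.

Note the absorption at d4: it re-runs yet its value is the same, leaving the output's value untouched.

2 derived signals run: d3, d4.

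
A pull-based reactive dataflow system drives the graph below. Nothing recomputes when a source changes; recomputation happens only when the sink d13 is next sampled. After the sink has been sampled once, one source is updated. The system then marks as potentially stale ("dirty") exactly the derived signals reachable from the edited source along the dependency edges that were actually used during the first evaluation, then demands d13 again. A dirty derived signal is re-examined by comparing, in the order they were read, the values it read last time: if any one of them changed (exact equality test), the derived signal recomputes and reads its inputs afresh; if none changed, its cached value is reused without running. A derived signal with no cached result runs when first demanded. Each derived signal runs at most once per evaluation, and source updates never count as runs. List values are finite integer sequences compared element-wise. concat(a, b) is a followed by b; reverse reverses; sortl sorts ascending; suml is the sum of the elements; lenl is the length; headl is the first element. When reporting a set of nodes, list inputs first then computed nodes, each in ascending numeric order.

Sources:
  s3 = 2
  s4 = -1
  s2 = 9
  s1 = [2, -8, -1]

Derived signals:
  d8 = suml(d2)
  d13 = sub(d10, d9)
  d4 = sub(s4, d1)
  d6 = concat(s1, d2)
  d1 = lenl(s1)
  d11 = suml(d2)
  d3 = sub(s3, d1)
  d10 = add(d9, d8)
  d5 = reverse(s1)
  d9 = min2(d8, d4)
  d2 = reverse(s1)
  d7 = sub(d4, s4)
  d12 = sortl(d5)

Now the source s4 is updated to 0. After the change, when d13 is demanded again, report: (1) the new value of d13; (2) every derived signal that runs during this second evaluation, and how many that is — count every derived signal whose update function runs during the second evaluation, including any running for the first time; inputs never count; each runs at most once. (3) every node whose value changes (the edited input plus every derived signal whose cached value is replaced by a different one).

New value of d13: -7.
Derived signals that run: d4, d9 — 2 in total.
Values that change: s4, d4.
Key observation: the change is absorbed at d9 — it re-runs but produces the same value, and the output's value is unchanged.

First evaluation (everything demanded from the output):
  d1 = lenl([2, -8, -1]) = 3
  d2 = reverse([2, -8, -1]) = [-1, -8, 2]
  d4 = sub(-1, 3) = -4
  d8 = suml([-1, -8, 2]) = -7
  d9 = min2(-7, -4) = -7
  d10 = add(-7, -7) = -14
  d13 = sub(-14, -7) = -7

Propagation after the edit:
  d4: runs — s4 -1->0; result -3.
  d9: runs — d4 -4->-3; result -7 (same value as before).
  d10: checked — values it read are unchanged (d9 unchanged, d8 unchanged); reused cached -14 without running.
  d13: checked — values it read are unchanged (d10 unchanged, d9 unchanged); reused cached -7 without running.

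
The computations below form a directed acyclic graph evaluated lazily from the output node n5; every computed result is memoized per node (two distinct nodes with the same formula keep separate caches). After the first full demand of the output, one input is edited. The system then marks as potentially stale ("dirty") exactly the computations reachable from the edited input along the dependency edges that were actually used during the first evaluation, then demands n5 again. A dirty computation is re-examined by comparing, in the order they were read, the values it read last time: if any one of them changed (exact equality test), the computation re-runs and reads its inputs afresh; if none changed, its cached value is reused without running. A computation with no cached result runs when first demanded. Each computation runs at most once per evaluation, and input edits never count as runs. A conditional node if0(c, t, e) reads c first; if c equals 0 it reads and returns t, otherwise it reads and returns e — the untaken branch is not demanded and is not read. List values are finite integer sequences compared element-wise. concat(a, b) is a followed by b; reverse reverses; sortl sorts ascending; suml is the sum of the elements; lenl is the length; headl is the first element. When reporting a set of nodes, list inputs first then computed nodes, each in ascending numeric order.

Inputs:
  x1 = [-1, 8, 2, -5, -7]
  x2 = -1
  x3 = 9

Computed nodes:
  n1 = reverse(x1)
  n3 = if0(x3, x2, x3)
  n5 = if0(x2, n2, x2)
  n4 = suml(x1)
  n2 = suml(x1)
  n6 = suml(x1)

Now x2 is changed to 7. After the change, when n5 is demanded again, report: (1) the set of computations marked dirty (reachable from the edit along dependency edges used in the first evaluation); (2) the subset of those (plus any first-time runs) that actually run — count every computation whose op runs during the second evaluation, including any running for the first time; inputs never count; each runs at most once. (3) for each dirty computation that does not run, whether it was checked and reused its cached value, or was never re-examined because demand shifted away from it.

The edit dirties: n5.
1 computations run: n5.
No dirty computation escaped a run.

First demand of the output computes:
  n5 = if0(x2=-1 -> else branch x2) = -1

After the edit, cleaning proceeds:
  n5: a read changed (x2 -1->7; x2 -1->7) — executes, giving 7.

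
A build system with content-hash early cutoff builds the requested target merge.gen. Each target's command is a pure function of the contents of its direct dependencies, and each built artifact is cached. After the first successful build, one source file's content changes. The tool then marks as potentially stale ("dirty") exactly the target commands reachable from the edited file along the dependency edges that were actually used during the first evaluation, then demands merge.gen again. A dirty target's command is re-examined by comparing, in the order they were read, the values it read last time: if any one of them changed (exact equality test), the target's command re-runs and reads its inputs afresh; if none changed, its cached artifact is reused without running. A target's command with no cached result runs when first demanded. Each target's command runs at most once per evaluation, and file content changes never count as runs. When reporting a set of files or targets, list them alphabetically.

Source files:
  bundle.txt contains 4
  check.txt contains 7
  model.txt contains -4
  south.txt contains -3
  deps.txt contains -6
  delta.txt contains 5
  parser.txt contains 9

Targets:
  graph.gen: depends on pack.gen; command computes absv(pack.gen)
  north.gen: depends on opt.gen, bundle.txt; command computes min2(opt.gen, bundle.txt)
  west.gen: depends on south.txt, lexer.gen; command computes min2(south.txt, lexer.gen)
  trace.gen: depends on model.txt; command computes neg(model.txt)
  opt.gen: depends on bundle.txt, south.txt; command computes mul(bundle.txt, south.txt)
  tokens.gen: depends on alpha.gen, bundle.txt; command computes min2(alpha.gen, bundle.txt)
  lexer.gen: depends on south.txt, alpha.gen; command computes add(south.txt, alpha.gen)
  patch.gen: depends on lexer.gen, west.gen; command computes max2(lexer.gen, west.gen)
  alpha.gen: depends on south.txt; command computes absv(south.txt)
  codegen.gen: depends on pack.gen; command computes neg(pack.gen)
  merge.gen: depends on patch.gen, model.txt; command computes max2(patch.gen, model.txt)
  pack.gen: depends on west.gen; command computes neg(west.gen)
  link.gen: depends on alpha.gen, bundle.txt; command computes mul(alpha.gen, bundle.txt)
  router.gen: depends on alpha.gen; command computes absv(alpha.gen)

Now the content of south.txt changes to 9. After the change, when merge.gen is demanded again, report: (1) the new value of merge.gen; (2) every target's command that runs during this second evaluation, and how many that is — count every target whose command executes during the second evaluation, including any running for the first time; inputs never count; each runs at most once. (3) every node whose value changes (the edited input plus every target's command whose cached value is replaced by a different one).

First evaluation (everything demanded from the output):
  alpha.gen = absv(-3) = 3
  lexer.gen = add(-3, 3) = 0
  west.gen = min2(-3, 0) = -3
  patch.gen = max2(0, -3) = 0
  merge.gen = max2(0, -4) = 0

Propagation after the edit:
  alpha.gen: runs — south.txt -3->9; result 9.
  lexer.gen: runs — south.txt -3->9; alpha.gen 3->9; result 18.
  west.gen: runs — south.txt -3->9; lexer.gen 0->18; result 9.
  patch.gen: runs — lexer.gen 0->18; west.gen -3->9; result 18.
  merge.gen: runs — patch.gen 0->18; result 18.

New value of merge.gen: 18.
Target commands that run: alpha.gen, lexer.gen, merge.gen, patch.gen, west.gen — 5 in total.
Values that change: alpha.gen, lexer.gen, merge.gen, patch.gen, south.txt, west.gen.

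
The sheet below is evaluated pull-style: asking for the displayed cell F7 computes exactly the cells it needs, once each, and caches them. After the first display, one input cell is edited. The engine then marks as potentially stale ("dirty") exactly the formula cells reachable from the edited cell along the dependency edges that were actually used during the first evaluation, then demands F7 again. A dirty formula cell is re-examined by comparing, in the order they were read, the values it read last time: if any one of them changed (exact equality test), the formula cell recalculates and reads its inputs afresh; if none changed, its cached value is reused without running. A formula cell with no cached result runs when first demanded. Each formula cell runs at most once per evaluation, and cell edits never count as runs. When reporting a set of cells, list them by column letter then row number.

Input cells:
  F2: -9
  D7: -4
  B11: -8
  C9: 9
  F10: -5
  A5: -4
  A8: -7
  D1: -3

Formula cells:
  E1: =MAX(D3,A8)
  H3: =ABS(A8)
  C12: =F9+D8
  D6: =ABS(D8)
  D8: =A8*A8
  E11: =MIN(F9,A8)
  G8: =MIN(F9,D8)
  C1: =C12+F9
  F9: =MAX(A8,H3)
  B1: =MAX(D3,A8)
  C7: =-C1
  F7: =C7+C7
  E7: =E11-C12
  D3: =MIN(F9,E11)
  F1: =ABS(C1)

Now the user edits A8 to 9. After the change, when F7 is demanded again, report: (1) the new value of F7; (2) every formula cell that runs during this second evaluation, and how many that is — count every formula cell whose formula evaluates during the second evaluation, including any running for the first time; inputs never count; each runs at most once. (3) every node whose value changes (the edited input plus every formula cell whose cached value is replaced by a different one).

Demanding F7 again yields -198.
7 formula cells run: C1, C7, C12, D8, F7, F9, H3.
The nodes whose values change: A8, C1, C7, C12, D8, F7, F9, H3.

First demand of the output computes:
  D8 = -7 * -7 = 49
  H3 = ABS(-7) = 7
  F9 = MAX(-7, 7) = 7
  C12 = 7 + 49 = 56
  C1 = 56 + 7 = 63
  C7 = -(63) = -63
  F7 = -63 + -63 = -126

After the edit, cleaning proceeds:
  D8: a read changed (A8 -7->9; A8 -7->9) — executes, giving 81.
  H3: a read changed (A8 -7->9) — executes, giving 9.
  F9: a read changed (A8 -7->9; H3 7->9) — executes, giving 9.
  C12: a read changed (F9 7->9; D8 49->81) — executes, giving 90.
  C1: a read changed (C12 56->90; F9 7->9) — executes, giving 99.
  C7: a read changed (C1 63->99) — executes, giving -99.
  F7: a read changed (C7 -63->-99; C7 -63->-99) — executes, giving -198.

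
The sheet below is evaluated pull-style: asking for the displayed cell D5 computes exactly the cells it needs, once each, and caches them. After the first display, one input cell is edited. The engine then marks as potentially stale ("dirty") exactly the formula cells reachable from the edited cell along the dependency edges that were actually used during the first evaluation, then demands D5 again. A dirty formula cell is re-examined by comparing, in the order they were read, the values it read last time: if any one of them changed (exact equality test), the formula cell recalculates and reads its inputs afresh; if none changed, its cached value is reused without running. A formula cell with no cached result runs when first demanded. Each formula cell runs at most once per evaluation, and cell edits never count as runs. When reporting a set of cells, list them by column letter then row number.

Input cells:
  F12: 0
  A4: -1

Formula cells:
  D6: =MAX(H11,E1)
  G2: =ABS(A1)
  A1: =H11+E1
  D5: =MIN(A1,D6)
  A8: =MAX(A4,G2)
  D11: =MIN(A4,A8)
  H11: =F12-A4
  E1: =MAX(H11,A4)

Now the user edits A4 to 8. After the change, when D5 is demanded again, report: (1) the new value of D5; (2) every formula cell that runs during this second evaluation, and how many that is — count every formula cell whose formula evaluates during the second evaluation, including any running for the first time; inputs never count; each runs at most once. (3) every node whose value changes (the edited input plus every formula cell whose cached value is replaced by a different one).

Demanding D5 again yields 0.
5 formula cells run: A1, D5, D6, E1, H11.
The nodes whose values change: A1, A4, D5, D6, E1, H11.

First demand of the output computes:
  H11 = 0 - -1 = 1
  E1 = MAX(1, -1) = 1
  A1 = 1 + 1 = 2
  D6 = MAX(1, 1) = 1
  D5 = MIN(2, 1) = 1

After the edit, cleaning proceeds:
  H11: a read changed (A4 -1->8) — executes, giving -8.
  E1: a read changed (H11 1->-8; A4 -1->8) — executes, giving 8.
  A1: a read changed (H11 1->-8; E1 1->8) — executes, giving 0.
  D6: a read changed (H11 1->-8; E1 1->8) — executes, giving 8.
  D5: a read changed (A1 2->0; D6 1->8) — executes, giving 0.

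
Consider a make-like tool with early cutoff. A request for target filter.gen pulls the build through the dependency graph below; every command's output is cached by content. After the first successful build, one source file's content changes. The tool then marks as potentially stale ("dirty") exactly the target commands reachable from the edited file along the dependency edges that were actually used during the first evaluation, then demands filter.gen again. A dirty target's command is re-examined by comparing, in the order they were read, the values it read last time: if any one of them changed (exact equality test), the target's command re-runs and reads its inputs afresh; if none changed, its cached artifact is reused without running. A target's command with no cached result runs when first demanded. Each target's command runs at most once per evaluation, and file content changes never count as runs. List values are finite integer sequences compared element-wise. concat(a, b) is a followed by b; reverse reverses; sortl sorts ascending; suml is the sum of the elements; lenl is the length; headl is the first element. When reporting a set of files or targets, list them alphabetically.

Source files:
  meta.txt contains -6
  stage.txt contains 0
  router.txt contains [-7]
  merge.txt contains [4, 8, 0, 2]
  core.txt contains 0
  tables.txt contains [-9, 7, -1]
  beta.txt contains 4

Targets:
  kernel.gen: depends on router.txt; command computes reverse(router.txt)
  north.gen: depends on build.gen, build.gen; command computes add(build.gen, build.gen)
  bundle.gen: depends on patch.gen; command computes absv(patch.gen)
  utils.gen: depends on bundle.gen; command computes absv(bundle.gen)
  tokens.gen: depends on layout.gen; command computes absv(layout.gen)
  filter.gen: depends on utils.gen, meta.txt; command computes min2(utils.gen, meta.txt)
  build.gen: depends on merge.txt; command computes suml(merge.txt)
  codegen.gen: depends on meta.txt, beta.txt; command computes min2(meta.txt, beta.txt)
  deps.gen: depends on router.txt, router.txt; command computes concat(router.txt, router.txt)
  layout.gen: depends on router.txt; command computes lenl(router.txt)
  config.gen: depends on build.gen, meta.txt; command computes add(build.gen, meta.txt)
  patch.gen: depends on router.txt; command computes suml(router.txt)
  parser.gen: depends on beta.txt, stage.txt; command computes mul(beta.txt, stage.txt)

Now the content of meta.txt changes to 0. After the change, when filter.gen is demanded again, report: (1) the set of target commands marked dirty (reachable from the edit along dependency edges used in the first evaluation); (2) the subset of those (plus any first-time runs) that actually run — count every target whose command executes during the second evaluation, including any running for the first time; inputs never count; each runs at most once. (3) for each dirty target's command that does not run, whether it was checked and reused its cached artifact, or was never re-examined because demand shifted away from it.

The edit dirties: filter.gen.
1 target commands run: filter.gen.
No dirty target's command escaped a run.

First demand of the output computes:
  patch.gen = suml([-7]) = -7
  bundle.gen = absv(-7) = 7
  utils.gen = absv(7) = 7
  filter.gen = min2(7, -6) = -6

After the edit, cleaning proceeds:
  filter.gen: a read changed (meta.txt -6->0) — executes, giving 0.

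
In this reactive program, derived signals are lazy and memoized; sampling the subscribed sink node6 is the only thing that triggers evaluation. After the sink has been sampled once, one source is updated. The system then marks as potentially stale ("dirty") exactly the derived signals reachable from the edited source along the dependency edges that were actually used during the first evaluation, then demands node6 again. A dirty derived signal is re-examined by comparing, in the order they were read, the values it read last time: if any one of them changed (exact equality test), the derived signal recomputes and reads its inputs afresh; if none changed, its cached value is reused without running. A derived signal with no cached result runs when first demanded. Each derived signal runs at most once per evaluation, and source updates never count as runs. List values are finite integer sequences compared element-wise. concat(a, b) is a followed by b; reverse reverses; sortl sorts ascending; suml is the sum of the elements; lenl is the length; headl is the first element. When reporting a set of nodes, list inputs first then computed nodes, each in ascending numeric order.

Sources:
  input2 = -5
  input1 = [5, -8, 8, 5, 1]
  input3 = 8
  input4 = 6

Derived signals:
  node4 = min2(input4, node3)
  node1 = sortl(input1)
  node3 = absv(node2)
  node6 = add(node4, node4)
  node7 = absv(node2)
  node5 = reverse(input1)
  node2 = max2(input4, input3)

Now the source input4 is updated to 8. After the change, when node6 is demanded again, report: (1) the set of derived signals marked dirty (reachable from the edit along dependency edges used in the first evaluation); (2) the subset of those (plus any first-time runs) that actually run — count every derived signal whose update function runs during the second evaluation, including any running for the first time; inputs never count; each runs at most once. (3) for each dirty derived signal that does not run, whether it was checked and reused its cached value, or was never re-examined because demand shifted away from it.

First demand of the output computes:
  node2 = max2(6, 8) = 8
  node3 = absv(8) = 8
  node4 = min2(6, 8) = 6
  node6 = add(6, 6) = 12

After the edit, cleaning proceeds:
  node2: a read changed (input4 6->8) — executes, giving 8 — identical to its old value.
  node3: dirty, but its reads are unchanged (node2 unchanged); cached 8 stands.
  node4: a read changed (input4 6->8) — executes, giving 8.
  node6: a read changed (node4 6->8; node4 6->8) — executes, giving 16.

Note where the cutoff bites: node3 is checked, finds nothing changed, and keeps its cache.

The edit dirties: node2, node3, node4, node6.
3 derived signals run: node2, node4, node6.
Cache hits after checking: node3.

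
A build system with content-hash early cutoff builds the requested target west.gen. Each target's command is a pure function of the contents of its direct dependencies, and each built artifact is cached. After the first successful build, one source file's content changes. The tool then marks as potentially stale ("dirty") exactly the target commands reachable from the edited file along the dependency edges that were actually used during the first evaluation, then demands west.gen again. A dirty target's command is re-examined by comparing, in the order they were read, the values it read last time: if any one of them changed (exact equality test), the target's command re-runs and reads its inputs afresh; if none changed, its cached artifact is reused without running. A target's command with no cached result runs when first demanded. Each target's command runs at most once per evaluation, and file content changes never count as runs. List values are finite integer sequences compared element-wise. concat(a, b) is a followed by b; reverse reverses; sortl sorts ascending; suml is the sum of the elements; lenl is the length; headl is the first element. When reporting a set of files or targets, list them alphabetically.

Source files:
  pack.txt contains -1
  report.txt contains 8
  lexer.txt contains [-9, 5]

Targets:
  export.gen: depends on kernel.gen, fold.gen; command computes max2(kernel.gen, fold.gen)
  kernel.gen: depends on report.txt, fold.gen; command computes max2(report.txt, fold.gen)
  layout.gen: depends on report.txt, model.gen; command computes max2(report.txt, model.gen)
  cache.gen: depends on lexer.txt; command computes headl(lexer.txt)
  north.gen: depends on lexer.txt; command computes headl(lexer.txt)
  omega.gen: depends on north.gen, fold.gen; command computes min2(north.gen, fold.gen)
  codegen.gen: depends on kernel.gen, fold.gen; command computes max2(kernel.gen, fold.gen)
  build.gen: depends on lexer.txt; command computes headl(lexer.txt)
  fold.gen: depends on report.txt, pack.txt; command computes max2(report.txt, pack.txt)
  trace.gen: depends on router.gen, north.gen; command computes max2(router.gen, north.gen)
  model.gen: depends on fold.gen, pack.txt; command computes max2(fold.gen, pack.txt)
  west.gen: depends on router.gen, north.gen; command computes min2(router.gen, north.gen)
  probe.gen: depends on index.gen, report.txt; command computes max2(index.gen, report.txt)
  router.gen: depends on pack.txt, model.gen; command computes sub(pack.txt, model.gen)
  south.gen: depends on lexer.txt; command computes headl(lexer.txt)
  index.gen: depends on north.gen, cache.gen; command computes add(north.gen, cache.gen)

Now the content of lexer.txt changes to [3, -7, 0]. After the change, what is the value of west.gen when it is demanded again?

New value of west.gen: -9.

First evaluation (everything demanded from the output):
  fold.gen = max2(8, -1) = 8
  model.gen = max2(8, -1) = 8
  north.gen = headl([-9, 5]) = -9
  router.gen = sub(-1, 8) = -9
  west.gen = min2(-9, -9) = -9

Propagation after the edit:
  north.gen: runs — lexer.txt [-9, 5]->[3, -7, 0]; result 3.
  west.gen: runs — north.gen -9->3; result -9 (same value as before).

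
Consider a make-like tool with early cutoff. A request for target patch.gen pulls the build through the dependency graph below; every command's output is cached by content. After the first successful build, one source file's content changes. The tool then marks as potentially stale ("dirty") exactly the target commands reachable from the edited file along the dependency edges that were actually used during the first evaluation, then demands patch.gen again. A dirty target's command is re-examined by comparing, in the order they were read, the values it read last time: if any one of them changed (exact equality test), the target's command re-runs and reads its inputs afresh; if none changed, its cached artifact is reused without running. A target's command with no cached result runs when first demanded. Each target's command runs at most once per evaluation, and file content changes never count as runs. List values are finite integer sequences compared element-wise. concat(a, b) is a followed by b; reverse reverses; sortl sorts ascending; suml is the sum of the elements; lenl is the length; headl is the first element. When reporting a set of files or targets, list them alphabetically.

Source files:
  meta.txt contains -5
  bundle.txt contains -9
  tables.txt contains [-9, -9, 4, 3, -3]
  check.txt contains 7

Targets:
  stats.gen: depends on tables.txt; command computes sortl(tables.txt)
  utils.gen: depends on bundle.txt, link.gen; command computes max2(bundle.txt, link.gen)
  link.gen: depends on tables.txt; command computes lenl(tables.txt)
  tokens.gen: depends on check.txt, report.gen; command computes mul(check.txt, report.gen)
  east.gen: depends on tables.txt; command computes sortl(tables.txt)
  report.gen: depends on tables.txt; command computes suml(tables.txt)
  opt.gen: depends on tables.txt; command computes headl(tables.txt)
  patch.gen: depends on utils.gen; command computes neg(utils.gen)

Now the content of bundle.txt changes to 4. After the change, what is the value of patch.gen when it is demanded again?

Demanding patch.gen again yields -5.
Note the absorption at utils.gen: it re-runs yet its value is the same, leaving the output's value untouched.

First demand of the output computes:
  link.gen = lenl([-9, -9, 4, 3, -3]) = 5
  utils.gen = max2(-9, 5) = 5
  patch.gen = neg(5) = -5

After the edit, cleaning proceeds:
  utils.gen: a read changed (bundle.txt -9->4) — executes, giving 5 — identical to its old value.
  patch.gen: dirty, but its reads are unchanged (utils.gen unchanged); cached -5 stands.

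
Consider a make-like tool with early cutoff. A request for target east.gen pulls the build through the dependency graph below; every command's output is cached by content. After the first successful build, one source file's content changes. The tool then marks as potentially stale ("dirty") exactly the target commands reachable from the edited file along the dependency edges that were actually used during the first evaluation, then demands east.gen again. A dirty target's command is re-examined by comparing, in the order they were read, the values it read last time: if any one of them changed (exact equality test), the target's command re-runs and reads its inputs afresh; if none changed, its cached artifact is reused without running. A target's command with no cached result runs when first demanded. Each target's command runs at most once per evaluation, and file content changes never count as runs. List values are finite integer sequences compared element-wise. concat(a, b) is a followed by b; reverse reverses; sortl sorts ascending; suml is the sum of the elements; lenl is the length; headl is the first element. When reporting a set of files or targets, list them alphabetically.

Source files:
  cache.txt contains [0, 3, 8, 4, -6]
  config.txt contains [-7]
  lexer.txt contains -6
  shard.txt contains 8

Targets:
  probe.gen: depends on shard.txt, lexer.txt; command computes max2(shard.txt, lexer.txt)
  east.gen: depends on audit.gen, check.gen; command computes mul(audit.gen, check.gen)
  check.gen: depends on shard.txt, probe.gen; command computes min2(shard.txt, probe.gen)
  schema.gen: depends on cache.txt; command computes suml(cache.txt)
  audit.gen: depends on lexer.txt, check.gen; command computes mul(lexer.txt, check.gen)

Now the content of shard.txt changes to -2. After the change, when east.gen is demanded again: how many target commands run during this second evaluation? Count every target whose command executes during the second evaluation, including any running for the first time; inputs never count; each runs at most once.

4 target commands run: audit.gen, check.gen, east.gen, probe.gen.

First demand of the output computes:
  probe.gen = max2(8, -6) = 8
  check.gen = min2(8, 8) = 8
  audit.gen = mul(-6, 8) = -48
  east.gen = mul(-48, 8) = -384

After the edit, cleaning proceeds:
  probe.gen: a read changed (shard.txt 8->-2) — executes, giving -2.
  check.gen: a read changed (shard.txt 8->-2; probe.gen 8->-2) — executes, giving -2.
  audit.gen: a read changed (check.gen 8->-2) — executes, giving 12.
  east.gen: a read changed (audit.gen -48->12; check.gen 8->-2) — executes, giving -24.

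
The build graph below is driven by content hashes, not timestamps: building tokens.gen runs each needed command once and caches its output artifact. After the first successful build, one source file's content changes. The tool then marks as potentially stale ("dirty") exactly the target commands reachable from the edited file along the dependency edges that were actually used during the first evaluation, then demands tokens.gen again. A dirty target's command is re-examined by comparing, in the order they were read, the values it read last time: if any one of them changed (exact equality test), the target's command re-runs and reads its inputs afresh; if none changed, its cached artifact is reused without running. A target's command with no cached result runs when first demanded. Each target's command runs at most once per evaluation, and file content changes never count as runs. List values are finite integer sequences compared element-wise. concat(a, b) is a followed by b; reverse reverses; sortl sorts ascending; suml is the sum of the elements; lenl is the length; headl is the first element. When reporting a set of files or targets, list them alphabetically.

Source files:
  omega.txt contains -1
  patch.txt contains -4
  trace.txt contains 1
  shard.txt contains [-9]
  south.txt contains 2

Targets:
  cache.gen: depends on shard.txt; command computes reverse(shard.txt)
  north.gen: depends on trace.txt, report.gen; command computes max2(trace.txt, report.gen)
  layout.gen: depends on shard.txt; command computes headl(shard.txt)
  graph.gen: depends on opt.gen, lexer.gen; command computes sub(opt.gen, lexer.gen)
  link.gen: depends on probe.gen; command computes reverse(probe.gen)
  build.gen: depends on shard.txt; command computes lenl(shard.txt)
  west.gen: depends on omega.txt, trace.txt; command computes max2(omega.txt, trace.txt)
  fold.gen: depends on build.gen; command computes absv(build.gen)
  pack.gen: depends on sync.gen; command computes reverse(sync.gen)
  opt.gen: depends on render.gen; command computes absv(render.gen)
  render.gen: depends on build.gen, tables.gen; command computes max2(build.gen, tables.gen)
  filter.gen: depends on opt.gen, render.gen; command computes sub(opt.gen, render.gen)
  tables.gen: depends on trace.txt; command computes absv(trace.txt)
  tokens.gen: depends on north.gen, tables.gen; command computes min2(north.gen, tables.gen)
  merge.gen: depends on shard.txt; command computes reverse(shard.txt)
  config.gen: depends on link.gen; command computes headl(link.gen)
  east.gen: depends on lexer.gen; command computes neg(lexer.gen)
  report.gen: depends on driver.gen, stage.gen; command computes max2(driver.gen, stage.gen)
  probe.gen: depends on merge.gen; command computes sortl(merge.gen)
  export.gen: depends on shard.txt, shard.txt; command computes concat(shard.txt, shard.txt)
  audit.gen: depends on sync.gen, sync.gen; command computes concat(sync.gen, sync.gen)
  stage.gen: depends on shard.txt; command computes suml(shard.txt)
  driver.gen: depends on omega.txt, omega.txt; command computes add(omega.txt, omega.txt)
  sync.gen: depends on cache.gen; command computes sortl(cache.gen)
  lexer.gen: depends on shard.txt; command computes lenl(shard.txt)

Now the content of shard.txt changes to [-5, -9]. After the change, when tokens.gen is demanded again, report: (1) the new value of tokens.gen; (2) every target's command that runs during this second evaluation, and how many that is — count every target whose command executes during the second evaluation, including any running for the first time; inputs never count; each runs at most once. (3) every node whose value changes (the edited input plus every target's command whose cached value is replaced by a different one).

tokens.gen now evaluates to 1.
Run set: report.gen, stage.gen (2 run).
Changed values: shard.txt, stage.gen.
The important point: report.gen recomputes to an identical value, and the output ends up unchanged.

Initial pass — values computed on the first demand:
  driver.gen = add(-1, -1) = -2
  stage.gen = suml([-9]) = -9
  report.gen = max2(-2, -9) = -2
  north.gen = max2(1, -2) = 1
  tables.gen = absv(1) = 1
  tokens.gen = min2(1, 1) = 1

Second demand — change propagation:
  stage.gen: re-runs because shard.txt [-9]->[-5, -9]; new result -14.
  report.gen: re-runs because stage.gen -9->-14; new result -2 (unchanged).
  north.gen: re-examined; everything it read last time is the same (trace.txt unchanged, report.gen unchanged) — cache 1 kept, no run.
  tokens.gen: re-examined; everything it read last time is the same (north.gen unchanged, tables.gen unchanged) — cache 1 kept, no run.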